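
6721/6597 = 6721/6597 = 1.02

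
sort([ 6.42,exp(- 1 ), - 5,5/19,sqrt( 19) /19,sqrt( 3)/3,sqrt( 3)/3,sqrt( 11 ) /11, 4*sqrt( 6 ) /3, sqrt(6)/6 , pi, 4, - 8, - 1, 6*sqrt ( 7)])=[ - 8, - 5 ,-1 , sqrt (19 ) /19, 5/19,sqrt( 11)/11,exp( - 1 ), sqrt( 6 ) /6,sqrt( 3)/3,sqrt( 3) /3 , pi,4*sqrt( 6 ) /3,4,6.42, 6*sqrt(7)]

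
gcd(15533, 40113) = 1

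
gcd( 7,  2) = 1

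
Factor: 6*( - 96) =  -2^6*3^2 = -576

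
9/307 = 9/307 = 0.03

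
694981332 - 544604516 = 150376816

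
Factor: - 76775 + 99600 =22825 = 5^2*11^1*83^1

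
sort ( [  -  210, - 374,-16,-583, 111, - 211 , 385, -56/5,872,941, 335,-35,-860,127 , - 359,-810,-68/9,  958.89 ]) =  [ - 860,-810, - 583, - 374,- 359, - 211, - 210, - 35,-16,  -  56/5, -68/9 , 111 , 127, 335,385,872,941,958.89] 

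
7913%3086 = 1741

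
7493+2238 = 9731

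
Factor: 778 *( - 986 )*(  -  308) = 2^4*7^1*11^1*17^1*29^1*389^1 =236269264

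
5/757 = 5/757 = 0.01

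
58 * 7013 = 406754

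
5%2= 1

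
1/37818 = 1/37818 =0.00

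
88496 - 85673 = 2823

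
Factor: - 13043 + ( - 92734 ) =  - 105777 = - 3^2*7^1 * 23^1*73^1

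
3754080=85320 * 44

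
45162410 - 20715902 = 24446508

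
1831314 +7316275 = 9147589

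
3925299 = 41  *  95739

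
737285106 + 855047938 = 1592333044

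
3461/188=3461/188 = 18.41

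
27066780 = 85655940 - 58589160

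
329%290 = 39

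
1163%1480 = 1163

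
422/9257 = 422/9257=0.05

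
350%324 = 26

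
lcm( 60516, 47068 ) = 423612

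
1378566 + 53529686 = 54908252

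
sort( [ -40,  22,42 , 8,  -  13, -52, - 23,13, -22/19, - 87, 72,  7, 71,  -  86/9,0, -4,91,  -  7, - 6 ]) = [ - 87, - 52,- 40, - 23, - 13, - 86/9,- 7, - 6 , - 4, - 22/19, 0,7,8,13, 22,42, 71, 72,91]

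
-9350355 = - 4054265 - 5296090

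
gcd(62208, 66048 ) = 768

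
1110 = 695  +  415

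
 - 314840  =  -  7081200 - - 6766360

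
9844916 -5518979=4325937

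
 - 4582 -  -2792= - 1790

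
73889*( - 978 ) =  - 72263442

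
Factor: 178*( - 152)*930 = - 2^5 * 3^1 * 5^1*19^1  *  31^1*89^1  =  - 25162080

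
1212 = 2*606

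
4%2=0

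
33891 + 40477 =74368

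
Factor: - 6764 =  - 2^2*19^1*89^1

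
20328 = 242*84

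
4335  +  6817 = 11152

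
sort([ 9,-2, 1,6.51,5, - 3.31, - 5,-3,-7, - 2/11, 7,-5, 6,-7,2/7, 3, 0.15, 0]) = [  -  7,-7,-5,-5, - 3.31,- 3, - 2, - 2/11,0,0.15, 2/7,1, 3,5,  6, 6.51, 7, 9 ] 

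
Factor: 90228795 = 3^1*5^1 * 449^1*13397^1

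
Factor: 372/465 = 4/5 =2^2*5^( -1 ) 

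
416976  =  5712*73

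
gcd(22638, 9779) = 77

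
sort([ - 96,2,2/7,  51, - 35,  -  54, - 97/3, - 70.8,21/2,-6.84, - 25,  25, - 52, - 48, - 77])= [-96, - 77, - 70.8, - 54, - 52, - 48, - 35, - 97/3, - 25, - 6.84, 2/7,  2, 21/2, 25, 51] 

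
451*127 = 57277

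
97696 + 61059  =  158755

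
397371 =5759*69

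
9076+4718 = 13794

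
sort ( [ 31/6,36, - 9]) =[  -  9,31/6, 36]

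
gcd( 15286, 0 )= 15286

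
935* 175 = 163625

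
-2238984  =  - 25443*88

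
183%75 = 33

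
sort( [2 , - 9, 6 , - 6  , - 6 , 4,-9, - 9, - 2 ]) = [ - 9, - 9, - 9, - 6,  -  6, - 2,2,4, 6 ]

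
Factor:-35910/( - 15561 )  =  2^1*3^1*5^1* 13^(-1) = 30/13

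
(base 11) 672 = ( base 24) 19D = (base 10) 805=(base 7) 2230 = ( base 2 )1100100101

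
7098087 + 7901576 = 14999663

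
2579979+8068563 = 10648542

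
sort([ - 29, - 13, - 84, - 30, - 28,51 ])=[ - 84, - 30,-29, - 28, - 13,  51]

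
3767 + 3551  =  7318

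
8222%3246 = 1730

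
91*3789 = 344799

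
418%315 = 103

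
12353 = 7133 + 5220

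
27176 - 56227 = - 29051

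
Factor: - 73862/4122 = -36931/2061 = -3^( - 2 )*229^( - 1 )*36931^1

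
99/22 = 9/2 = 4.50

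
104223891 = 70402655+33821236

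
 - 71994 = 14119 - 86113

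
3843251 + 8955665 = 12798916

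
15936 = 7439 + 8497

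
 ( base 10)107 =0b1101011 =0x6b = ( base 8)153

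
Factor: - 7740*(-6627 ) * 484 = 2^4 * 3^3 * 5^1* 11^2*43^1*47^2 = 24825802320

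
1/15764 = 1/15764  =  0.00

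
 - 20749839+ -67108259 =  - 87858098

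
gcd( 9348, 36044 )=4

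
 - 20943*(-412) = 8628516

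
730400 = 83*8800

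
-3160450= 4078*(  -  775)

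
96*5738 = 550848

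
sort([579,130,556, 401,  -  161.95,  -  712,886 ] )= [-712, - 161.95,130, 401,556  ,  579,886]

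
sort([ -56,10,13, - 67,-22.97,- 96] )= [ - 96,-67,-56,-22.97, 10, 13] 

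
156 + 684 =840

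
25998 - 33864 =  - 7866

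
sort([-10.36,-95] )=[ -95, - 10.36 ]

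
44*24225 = 1065900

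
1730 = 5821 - 4091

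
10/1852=5/926 = 0.01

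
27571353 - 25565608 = 2005745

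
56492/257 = 219 + 209/257 = 219.81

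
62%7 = 6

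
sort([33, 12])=[ 12, 33]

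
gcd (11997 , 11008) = 43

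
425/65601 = 425/65601 = 0.01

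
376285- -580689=956974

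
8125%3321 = 1483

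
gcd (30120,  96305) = 5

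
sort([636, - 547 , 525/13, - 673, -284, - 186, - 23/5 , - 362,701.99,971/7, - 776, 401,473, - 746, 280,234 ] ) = [ - 776,  -  746,-673, -547 , - 362, - 284, - 186,-23/5,  525/13,971/7, 234 , 280 , 401,473, 636,701.99 ]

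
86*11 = 946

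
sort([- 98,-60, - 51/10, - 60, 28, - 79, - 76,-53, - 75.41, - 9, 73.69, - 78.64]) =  [ -98,  -  79, - 78.64,-76, - 75.41, - 60, - 60,  -  53,- 9, - 51/10,  28,  73.69 ] 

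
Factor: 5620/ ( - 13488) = -2^(  -  2 )*3^( - 1 )* 5^1=- 5/12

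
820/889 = 820/889 = 0.92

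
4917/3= 1639= 1639.00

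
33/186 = 11/62= 0.18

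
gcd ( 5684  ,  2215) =1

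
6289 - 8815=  - 2526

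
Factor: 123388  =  2^2*109^1 * 283^1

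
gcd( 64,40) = 8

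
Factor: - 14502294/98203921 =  - 2^1*3^3*271^1*991^1*3469^ ( - 1 )*28309^ (-1)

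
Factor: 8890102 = 2^1*13^1*341927^1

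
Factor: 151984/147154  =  472/457 = 2^3*59^1*457^( - 1 ) 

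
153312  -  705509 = -552197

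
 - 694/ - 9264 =347/4632  =  0.07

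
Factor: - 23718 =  - 2^1*3^1*59^1*67^1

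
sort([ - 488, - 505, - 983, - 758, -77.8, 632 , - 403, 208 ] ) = [ - 983 , - 758, - 505, - 488, - 403, - 77.8,208, 632 ] 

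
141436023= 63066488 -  - 78369535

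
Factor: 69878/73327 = 2^1 * 34939^1*73327^(-1) 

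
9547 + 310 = 9857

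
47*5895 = 277065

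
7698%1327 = 1063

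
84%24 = 12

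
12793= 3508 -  - 9285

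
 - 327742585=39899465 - 367642050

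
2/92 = 1/46 = 0.02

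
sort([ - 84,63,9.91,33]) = [ -84,9.91,33,63]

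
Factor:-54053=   -  191^1*283^1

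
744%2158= 744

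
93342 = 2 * 46671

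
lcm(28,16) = 112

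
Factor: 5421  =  3^1*13^1*139^1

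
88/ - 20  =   - 5 + 3/5 = - 4.40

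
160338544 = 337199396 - 176860852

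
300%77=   69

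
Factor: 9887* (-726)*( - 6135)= 44036796870 = 2^1*3^2*5^1*11^2 * 409^1 * 9887^1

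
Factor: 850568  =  2^3* 106321^1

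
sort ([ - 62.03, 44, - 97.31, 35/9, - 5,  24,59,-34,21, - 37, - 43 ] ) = [ - 97.31 ,-62.03, - 43, - 37, - 34, - 5, 35/9, 21,24, 44,59 ] 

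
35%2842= 35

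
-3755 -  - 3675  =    -  80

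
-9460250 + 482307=-8977943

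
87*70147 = 6102789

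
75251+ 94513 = 169764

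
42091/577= 42091/577 = 72.95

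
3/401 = 3/401 = 0.01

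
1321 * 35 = 46235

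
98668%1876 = 1116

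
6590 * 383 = 2523970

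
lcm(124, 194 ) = 12028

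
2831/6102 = 2831/6102 = 0.46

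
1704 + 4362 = 6066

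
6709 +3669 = 10378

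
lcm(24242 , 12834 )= 218178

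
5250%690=420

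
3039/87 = 1013/29 = 34.93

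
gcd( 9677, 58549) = 1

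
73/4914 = 73/4914 = 0.01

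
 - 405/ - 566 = 405/566 = 0.72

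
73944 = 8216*9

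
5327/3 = 5327/3 = 1775.67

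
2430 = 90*27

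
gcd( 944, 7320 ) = 8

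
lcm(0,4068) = 0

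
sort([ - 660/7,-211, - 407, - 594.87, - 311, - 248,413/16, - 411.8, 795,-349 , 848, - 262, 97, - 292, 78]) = [ - 594.87, - 411.8,-407, - 349, - 311 , - 292, - 262, - 248, - 211, - 660/7,  413/16, 78, 97,  795,  848]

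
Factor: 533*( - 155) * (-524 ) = 43290260 = 2^2*5^1*13^1 * 31^1*41^1*131^1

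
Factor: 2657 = 2657^1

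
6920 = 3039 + 3881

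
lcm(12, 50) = 300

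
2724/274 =9  +  129/137 = 9.94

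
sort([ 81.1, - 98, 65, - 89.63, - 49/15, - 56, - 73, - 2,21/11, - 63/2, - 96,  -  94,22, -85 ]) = [ - 98, - 96,-94, - 89.63,-85,  -  73, - 56, - 63/2,-49/15,-2, 21/11, 22, 65, 81.1 ]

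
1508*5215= 7864220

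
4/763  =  4/763=   0.01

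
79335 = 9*8815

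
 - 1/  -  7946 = 1/7946 = 0.00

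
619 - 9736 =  - 9117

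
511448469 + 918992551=1430441020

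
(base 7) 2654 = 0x3fb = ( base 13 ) 605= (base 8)1773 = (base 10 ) 1019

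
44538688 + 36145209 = 80683897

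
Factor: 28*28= 2^4 * 7^2 =784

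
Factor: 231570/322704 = 2^(-3 )*3^( - 3 )*5^1 *31^1 = 155/216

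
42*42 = 1764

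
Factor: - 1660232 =-2^3*7^1*23^1*1289^1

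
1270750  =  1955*650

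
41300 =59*700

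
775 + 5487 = 6262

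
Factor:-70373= - 70373^1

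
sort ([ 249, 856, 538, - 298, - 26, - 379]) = [ - 379, - 298, - 26, 249, 538,856 ] 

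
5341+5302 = 10643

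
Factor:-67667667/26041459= - 3^1*17^1*2531^( - 1)*10289^( - 1)*1326817^1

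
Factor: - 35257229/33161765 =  - 5036747/4737395   =  - 5^(-1 )*13^( - 1 )*23^1*72883^( -1 )*218989^1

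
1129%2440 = 1129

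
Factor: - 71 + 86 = 15 = 3^1*5^1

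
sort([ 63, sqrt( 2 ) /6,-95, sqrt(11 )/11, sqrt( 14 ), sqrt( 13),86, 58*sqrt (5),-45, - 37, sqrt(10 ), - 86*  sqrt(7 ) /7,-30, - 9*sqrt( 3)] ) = [ - 95,-45, - 37, - 86*sqrt (7 ) /7, - 30,-9 * sqrt(3 ), sqrt( 2 ) /6, sqrt( 11) /11, sqrt( 10 ), sqrt(13), sqrt ( 14),63, 86 , 58*sqrt (5 ) ]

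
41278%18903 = 3472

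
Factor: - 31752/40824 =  -7/9 = - 3^ ( - 2)*7^1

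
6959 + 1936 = 8895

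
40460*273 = 11045580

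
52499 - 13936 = 38563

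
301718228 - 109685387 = 192032841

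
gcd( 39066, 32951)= 1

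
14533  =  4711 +9822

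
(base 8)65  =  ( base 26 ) 21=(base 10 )53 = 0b110101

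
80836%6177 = 535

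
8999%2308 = 2075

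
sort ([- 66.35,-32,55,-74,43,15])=[ - 74,  -  66.35, - 32,15,  43,  55] 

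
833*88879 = 74036207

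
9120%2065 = 860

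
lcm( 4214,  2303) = 198058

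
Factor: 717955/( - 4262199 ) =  - 3^( - 1)*5^1*7^1*23^(-1)*73^1* 223^(-1) *277^( - 1)*281^1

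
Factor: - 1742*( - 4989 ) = 2^1*3^1*13^1*  67^1*1663^1= 8690838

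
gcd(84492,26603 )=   1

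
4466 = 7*638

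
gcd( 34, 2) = 2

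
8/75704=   1/9463=0.00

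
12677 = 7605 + 5072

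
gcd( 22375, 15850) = 25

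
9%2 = 1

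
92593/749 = 123 + 466/749 = 123.62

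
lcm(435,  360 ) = 10440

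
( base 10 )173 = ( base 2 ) 10101101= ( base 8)255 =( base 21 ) 85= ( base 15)B8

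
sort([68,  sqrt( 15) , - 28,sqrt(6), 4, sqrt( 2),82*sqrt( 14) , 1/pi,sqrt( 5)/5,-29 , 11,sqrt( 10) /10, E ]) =[ - 29 , -28,sqrt(10)/10,  1/pi,sqrt(5 )/5, sqrt(2),sqrt( 6) , E,  sqrt(15 ), 4, 11,68, 82*sqrt(14)] 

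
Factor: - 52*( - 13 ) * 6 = 4056 = 2^3*3^1*13^2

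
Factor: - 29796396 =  - 2^2 * 3^1*7^1 *37^1 * 9587^1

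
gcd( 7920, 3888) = 144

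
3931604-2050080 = 1881524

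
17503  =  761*23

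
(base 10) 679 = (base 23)16c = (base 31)LS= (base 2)1010100111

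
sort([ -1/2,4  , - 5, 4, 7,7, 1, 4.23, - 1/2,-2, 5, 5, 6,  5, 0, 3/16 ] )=[-5,-2, - 1/2,- 1/2,0,3/16, 1 , 4, 4,4.23,5,5,5,6, 7, 7] 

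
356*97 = 34532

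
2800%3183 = 2800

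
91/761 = 91/761 =0.12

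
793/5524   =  793/5524 = 0.14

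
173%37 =25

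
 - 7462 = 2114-9576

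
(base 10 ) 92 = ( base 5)332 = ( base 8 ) 134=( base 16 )5C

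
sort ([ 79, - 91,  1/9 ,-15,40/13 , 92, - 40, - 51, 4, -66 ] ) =[ - 91, - 66, - 51, - 40, - 15,  1/9, 40/13, 4,79, 92 ]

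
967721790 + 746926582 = 1714648372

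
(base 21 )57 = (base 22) 52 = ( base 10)112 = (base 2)1110000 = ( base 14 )80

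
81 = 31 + 50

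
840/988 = 210/247 = 0.85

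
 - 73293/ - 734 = 99 + 627/734 = 99.85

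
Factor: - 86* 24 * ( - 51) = 2^4*3^2 *17^1*43^1 = 105264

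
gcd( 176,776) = 8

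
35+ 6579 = 6614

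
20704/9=2300 + 4/9 = 2300.44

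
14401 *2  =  28802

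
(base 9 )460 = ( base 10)378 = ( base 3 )112000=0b101111010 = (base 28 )de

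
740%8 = 4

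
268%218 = 50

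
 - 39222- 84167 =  - 123389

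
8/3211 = 8/3211 = 0.00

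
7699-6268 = 1431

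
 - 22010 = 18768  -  40778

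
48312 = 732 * 66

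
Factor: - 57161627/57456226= - 2^( - 1) * 17^(  -  1)*79^( - 1)*21391^ (-1 )*57161627^1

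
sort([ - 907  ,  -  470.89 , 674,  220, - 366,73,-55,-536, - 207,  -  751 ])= [ - 907,  -  751, - 536, - 470.89 , - 366, - 207,-55,73, 220,674 ]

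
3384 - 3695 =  - 311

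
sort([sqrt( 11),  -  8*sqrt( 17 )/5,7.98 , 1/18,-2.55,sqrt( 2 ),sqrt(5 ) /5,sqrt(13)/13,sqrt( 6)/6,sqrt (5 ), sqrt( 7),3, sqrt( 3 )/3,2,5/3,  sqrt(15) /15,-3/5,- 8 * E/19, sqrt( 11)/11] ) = [-8*sqrt ( 17 ) /5, -2.55, - 8*E/19,-3/5,1/18,sqrt( 15) /15,sqrt( 13)/13,sqrt( 11) /11, sqrt( 6) /6,sqrt( 5 ) /5, sqrt(3)/3,sqrt( 2), 5/3,2,sqrt( 5), sqrt( 7 ),3,sqrt(11 ),7.98]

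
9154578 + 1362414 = 10516992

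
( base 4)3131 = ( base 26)8D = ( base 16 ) dd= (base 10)221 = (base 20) b1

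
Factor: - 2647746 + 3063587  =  415841 = 389^1  *  1069^1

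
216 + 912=1128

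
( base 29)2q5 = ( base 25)3MG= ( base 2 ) 100110001001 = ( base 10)2441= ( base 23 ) 4E3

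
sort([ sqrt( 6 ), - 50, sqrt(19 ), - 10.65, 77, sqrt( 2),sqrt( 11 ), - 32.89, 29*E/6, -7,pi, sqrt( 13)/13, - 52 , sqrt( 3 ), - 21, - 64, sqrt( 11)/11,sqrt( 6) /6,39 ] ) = [-64,  -  52, - 50,-32.89, - 21, - 10.65,-7, sqrt( 13 ) /13,sqrt( 11 )/11, sqrt(6) /6 , sqrt( 2 ) , sqrt(3), sqrt( 6), pi, sqrt(11) , sqrt (19 ) , 29*E/6, 39, 77]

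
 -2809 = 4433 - 7242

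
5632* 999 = 5626368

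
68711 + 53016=121727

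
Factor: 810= 2^1*3^4*5^1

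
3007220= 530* 5674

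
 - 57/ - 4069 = 57/4069  =  0.01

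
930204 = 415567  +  514637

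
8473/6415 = 8473/6415 = 1.32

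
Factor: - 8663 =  - 8663^1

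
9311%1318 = 85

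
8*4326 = 34608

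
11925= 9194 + 2731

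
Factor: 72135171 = 3^3 * 31^1*86183^1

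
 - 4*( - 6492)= 25968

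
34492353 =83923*411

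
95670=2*47835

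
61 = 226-165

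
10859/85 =10859/85 =127.75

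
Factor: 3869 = 53^1*73^1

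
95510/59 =95510/59 = 1618.81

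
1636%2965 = 1636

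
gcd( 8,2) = 2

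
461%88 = 21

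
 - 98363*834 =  - 82034742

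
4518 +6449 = 10967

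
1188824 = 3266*364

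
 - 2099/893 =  - 2099/893 = -2.35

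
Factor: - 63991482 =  - 2^1*3^1*43^1 * 97^1*2557^1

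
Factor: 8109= 3^2*17^1*53^1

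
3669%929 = 882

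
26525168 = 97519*272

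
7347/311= 7347/311  =  23.62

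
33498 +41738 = 75236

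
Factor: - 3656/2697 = -2^3*3^( - 1 )*29^( - 1)*31^( -1)*457^1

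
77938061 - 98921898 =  - 20983837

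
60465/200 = 302+ 13/40 = 302.32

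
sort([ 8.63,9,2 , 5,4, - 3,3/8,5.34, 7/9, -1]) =[  -  3,  -  1, 3/8,7/9,2, 4,5, 5.34, 8.63, 9] 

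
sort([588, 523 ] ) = [ 523, 588] 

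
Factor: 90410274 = 2^1*3^2*1181^1*4253^1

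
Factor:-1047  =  -3^1*349^1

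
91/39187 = 91/39187=0.00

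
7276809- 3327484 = 3949325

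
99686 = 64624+35062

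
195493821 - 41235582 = 154258239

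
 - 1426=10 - 1436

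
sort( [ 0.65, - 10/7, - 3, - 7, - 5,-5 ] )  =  [ - 7, - 5, - 5,-3,-10/7,0.65] 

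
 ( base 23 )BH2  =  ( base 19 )h3i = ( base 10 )6212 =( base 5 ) 144322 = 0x1844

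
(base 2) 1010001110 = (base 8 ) 1216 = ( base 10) 654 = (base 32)ke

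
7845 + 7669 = 15514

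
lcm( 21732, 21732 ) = 21732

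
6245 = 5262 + 983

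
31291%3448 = 259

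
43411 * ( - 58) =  - 2517838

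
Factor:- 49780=-2^2*5^1*19^1*131^1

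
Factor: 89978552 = 2^3*17^1*661607^1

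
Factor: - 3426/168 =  - 571/28= - 2^( - 2 )*7^ ( - 1 )* 571^1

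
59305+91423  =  150728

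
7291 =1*7291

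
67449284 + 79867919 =147317203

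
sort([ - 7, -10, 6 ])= [ - 10, - 7, 6] 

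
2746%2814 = 2746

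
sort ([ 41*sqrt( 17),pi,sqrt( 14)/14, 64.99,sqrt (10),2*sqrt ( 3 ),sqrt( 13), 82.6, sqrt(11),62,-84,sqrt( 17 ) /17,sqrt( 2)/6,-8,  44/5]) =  [ - 84, - 8,sqrt( 2)/6,sqrt(17 )/17, sqrt( 14)/14,pi,sqrt( 10 ),sqrt (11), 2*sqrt( 3),sqrt( 13),44/5, 62,64.99,82.6, 41*sqrt (17)]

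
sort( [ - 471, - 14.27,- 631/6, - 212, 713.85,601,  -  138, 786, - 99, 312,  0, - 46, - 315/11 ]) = [ - 471, - 212, - 138,- 631/6, - 99, - 46, - 315/11, - 14.27, 0  ,  312, 601, 713.85, 786]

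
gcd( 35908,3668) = 4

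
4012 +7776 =11788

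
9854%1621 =128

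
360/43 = 8+16/43 = 8.37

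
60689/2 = 60689/2 = 30344.50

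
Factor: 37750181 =7^1* 1949^1*2767^1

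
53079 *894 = 47452626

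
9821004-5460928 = 4360076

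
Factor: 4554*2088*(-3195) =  - 2^4*3^6 * 5^1*11^1*23^1*29^1*71^1 = - 30380462640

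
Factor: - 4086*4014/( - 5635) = 16401204/5635 = 2^2*3^4  *  5^(-1)*7^ ( - 2)*23^( - 1 )*223^1  *  227^1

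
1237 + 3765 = 5002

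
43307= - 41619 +84926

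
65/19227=5/1479= 0.00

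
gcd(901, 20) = 1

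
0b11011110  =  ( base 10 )222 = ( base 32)6U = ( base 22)A2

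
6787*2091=14191617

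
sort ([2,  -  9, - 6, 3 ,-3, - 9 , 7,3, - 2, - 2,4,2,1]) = [-9,-9,  -  6, - 3,-2,-2, 1, 2, 2, 3, 3,4,  7 ]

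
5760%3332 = 2428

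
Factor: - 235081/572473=-7^1*43^1 * 733^( - 1) = -301/733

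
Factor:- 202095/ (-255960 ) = 499/632 = 2^( - 3)*79^(-1)*499^1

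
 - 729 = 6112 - 6841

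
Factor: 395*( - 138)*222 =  - 2^2*3^2*5^1*23^1*37^1 * 79^1= - 12101220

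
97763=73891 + 23872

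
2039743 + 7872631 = 9912374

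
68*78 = 5304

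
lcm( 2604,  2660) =247380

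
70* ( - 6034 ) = -422380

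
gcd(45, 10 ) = 5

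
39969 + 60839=100808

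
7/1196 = 7/1196 = 0.01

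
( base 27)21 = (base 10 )55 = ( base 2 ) 110111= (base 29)1Q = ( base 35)1k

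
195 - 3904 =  - 3709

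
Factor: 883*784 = 2^4*7^2*883^1 = 692272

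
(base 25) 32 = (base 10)77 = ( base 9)85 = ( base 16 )4D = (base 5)302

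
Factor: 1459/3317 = 31^( - 1 )*107^( - 1 )*1459^1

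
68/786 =34/393 = 0.09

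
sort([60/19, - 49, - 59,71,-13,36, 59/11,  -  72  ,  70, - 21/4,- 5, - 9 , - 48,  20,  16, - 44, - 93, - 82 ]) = [ - 93, - 82, - 72, - 59, - 49,  -  48,-44, - 13, - 9, - 21/4 , - 5,60/19,59/11,16,20,36, 70,71]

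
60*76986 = 4619160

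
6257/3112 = 2+33/3112= 2.01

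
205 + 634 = 839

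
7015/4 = 7015/4 = 1753.75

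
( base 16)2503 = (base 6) 111511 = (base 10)9475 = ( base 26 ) e0b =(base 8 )22403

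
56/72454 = 28/36227=0.00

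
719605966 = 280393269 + 439212697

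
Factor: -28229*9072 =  - 256093488 =- 2^4 *3^4*7^1*28229^1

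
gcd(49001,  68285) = 1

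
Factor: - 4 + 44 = 40 = 2^3 * 5^1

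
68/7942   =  34/3971 =0.01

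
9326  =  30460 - 21134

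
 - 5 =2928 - 2933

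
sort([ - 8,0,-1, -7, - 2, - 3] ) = [ - 8 , - 7,- 3, - 2, - 1,0] 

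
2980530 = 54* 55195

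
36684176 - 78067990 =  - 41383814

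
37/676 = 37/676  =  0.05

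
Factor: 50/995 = 10/199 = 2^1*5^1 * 199^( -1 )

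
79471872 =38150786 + 41321086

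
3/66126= 1/22042  =  0.00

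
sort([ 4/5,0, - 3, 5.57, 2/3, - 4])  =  [ - 4,  -  3, 0,2/3, 4/5,5.57 ]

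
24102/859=24102/859=28.06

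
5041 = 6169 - 1128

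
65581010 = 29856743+35724267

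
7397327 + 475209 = 7872536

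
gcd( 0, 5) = 5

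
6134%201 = 104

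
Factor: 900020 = 2^2 * 5^1 * 11^1 * 4091^1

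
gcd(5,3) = 1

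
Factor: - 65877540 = -2^2*3^1*5^1 * 647^1* 1697^1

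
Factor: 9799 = 41^1*239^1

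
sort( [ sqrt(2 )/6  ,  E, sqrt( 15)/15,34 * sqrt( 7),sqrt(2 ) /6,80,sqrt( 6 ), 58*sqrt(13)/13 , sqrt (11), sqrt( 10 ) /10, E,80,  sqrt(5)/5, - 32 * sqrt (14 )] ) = [ - 32*sqrt (14 ), sqrt ( 2) /6,sqrt( 2)/6,sqrt( 15) /15,sqrt( 10)/10 , sqrt(5)/5 , sqrt( 6 ), E,E,sqrt ( 11),58*sqrt (13)/13,80,80 , 34 *sqrt(7 )]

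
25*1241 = 31025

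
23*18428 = 423844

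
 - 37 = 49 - 86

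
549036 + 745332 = 1294368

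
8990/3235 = 1798/647 = 2.78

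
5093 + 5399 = 10492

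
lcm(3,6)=6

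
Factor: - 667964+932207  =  264243= 3^1  *7^1*12583^1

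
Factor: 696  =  2^3*3^1*29^1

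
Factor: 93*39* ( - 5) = -3^2 * 5^1*13^1*31^1= - 18135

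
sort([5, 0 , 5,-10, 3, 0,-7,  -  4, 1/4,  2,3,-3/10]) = [ -10,-7, - 4, - 3/10,0, 0,1/4,2,  3,3,5, 5] 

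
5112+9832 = 14944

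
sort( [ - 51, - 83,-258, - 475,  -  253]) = [-475, - 258, - 253,- 83, - 51]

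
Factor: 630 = 2^1*3^2*5^1*7^1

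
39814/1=39814  =  39814.00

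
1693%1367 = 326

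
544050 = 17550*31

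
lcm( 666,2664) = 2664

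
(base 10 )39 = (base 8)47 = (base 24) 1f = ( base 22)1h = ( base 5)124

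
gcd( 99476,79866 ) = 2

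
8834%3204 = 2426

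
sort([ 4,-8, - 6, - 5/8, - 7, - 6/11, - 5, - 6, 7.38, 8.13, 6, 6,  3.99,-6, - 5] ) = [  -  8, - 7,  -  6,-6 , - 6,-5, - 5, - 5/8, - 6/11, 3.99, 4,  6  ,  6, 7.38, 8.13]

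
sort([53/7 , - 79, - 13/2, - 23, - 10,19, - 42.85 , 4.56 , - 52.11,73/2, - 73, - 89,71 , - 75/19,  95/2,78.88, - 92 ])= [-92, - 89, - 79, - 73, - 52.11, - 42.85, - 23, - 10, - 13/2, - 75/19,4.56,53/7 , 19,73/2, 95/2 , 71,78.88 ]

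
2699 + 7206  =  9905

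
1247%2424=1247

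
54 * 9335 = 504090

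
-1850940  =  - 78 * 23730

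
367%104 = 55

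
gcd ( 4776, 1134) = 6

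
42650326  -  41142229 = 1508097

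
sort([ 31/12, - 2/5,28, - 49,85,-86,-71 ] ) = [ - 86, - 71,-49, - 2/5,31/12,28, 85] 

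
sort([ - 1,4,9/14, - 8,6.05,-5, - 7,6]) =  [ - 8,-7, - 5, - 1,9/14,4,6,6.05]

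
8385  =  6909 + 1476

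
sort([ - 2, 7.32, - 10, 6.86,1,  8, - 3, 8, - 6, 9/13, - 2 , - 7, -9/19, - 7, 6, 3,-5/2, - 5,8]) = [-10, - 7, - 7, - 6,-5,  -  3, - 5/2, - 2, - 2, - 9/19 , 9/13, 1,  3,6 , 6.86,  7.32,8, 8,8]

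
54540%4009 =2423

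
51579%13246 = 11841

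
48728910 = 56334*865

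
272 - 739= - 467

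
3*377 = 1131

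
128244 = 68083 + 60161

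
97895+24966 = 122861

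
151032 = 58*2604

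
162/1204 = 81/602=0.13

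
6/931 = 6/931 = 0.01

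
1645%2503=1645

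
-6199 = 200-6399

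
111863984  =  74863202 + 37000782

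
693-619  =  74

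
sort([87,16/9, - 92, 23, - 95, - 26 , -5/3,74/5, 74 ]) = [ - 95, - 92, - 26,-5/3, 16/9,74/5,23,74,87] 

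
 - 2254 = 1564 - 3818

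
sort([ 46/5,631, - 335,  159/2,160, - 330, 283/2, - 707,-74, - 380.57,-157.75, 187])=[ - 707, - 380.57 , - 335,-330,-157.75,  -  74, 46/5, 159/2,283/2,160,187,631]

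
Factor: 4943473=4943473^1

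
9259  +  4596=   13855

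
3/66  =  1/22 = 0.05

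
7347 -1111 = 6236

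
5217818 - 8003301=-2785483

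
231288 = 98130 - -133158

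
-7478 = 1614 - 9092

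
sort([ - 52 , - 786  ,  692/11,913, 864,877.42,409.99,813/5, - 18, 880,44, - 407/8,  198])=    [-786,  -  52, - 407/8, - 18,44 , 692/11,813/5, 198, 409.99,  864, 877.42 , 880 , 913] 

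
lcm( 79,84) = 6636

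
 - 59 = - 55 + - 4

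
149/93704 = 149/93704 = 0.00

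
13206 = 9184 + 4022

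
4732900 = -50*( - 94658 )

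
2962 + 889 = 3851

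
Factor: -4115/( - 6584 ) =2^ ( - 3)*5^1= 5/8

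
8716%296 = 132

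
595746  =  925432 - 329686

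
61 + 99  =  160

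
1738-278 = 1460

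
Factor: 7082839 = 19^1 *163^1*2287^1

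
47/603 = 47/603 = 0.08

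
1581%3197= 1581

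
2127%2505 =2127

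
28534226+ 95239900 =123774126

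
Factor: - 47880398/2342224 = -23940199/1171112  =  - 2^(  -  3 )*17^1*89^1*15823^1*146389^(-1 )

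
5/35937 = 5/35937= 0.00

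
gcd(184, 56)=8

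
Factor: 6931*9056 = 2^5*29^1*239^1 * 283^1=   62767136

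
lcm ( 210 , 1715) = 10290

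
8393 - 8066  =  327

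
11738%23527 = 11738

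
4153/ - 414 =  - 4153/414 = - 10.03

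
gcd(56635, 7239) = 1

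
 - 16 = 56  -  72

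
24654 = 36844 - 12190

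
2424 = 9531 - 7107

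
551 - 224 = 327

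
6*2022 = 12132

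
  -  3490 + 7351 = 3861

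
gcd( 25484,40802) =46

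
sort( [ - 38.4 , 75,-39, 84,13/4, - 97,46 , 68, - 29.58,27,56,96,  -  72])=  [ - 97, - 72, - 39, - 38.4, - 29.58,13/4,27,46,56,68,75, 84, 96 ]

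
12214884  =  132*92537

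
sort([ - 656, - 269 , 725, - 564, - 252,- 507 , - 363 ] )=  [ - 656, -564 , - 507, - 363 ,-269, - 252,725]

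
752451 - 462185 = 290266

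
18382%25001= 18382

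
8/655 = 8/655 = 0.01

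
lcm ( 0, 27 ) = 0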